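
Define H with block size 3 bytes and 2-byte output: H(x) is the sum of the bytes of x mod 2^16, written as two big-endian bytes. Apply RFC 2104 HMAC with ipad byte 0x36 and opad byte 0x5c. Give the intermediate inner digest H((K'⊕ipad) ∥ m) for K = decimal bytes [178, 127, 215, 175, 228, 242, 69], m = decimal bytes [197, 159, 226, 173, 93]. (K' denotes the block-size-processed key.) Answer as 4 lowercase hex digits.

Key decimal bytes [178, 127, 215, 175, 228, 242, 69] = b2 7f d7 af e4 f2 45 is 7 bytes > B = 3, so hash it first: H(key) = 04 d2, then zero-pad to 3 bytes: K' = 04 d2 00.
K' ⊕ ipad = 32 e4 36.
Inner input = 32 e4 36 ∥ c5 9f e2 ad 5d.
Inner hash: sum = 50+228+54+197+159+226+173+93 = 1180 → 04 9c.

049c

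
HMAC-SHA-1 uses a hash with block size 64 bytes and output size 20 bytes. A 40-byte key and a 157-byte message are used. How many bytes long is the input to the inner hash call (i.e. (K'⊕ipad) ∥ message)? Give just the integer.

Key is 40 ≤ 64 bytes, zero-padded: |K'| = 64.
Inner input = (K'⊕ipad) ∥ m → 64 + 157 = 221 bytes.

221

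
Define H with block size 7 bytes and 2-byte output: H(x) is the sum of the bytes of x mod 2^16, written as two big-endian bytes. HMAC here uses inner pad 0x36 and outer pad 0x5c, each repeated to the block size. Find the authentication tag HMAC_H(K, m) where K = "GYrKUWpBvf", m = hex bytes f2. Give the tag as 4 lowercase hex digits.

Key "GYrKUWpBvf" = 47 59 72 4b 55 57 70 42 76 66 is 10 bytes > B = 7, so hash it first: H(key) = 03 97, then zero-pad to 7 bytes: K' = 03 97 00 00 00 00 00.
K' ⊕ ipad = 35 a1 36 36 36 36 36.  K' ⊕ opad = 5f cb 5c 5c 5c 5c 5c.
Inner input = (K'⊕ipad) ∥ m = 35 a1 36 36 36 36 36 ∥ f2.
Inner hash: sum = 53+161+54+54+54+54+54+242 = 726 → 02 d6.
Outer input = (K'⊕opad) ∥ inner = 5f cb 5c 5c 5c 5c 5c ∥ 02 d6.
Outer hash (tag): sum = 95+203+92+92+92+92+92+2+214 = 974 → 03 ce.

03ce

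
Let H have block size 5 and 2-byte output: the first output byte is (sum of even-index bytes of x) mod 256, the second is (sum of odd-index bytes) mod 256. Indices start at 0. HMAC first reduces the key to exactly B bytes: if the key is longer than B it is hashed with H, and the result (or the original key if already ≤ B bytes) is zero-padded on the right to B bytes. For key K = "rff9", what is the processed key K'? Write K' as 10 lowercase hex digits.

7266663900

Key "rff9" = 72 66 66 39 is 4 bytes ≤ B = 5; zero-pad to 5 bytes: K' = 72 66 66 39 00.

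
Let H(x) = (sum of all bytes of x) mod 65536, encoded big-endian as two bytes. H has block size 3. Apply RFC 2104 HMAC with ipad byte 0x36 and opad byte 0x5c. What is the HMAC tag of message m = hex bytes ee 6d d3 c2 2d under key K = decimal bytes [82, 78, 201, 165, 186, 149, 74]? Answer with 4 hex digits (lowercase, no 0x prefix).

01d3

Key decimal bytes [82, 78, 201, 165, 186, 149, 74] = 52 4e c9 a5 ba 95 4a is 7 bytes > B = 3, so hash it first: H(key) = 03 a7, then zero-pad to 3 bytes: K' = 03 a7 00.
K' ⊕ ipad = 35 91 36.  K' ⊕ opad = 5f fb 5c.
Inner input = (K'⊕ipad) ∥ m = 35 91 36 ∥ ee 6d d3 c2 2d.
Inner hash: sum = 53+145+54+238+109+211+194+45 = 1049 → 04 19.
Outer input = (K'⊕opad) ∥ inner = 5f fb 5c ∥ 04 19.
Outer hash (tag): sum = 95+251+92+4+25 = 467 → 01 d3.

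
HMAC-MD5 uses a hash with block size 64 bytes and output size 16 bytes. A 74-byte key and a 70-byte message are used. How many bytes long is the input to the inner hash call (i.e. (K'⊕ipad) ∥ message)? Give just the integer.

134

Key is 74 > 64 bytes, so it is hashed to 16 bytes then zero-padded to 64: |K'| = 64.
Inner input = (K'⊕ipad) ∥ m → 64 + 70 = 134 bytes.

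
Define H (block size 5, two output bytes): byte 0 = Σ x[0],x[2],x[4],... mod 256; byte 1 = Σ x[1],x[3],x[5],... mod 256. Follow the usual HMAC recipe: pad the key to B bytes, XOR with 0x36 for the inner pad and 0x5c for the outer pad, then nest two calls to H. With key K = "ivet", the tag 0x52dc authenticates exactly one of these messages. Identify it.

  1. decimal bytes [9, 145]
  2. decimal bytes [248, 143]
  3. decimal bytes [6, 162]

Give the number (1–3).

3

Key "ivet" = 69 76 65 74 is 4 bytes ≤ B = 5; zero-pad to 5 bytes: K' = 69 76 65 74 00.
K' ⊕ ipad = 5f 40 53 42 36; K' ⊕ opad = 35 2a 39 28 5c.
m1: inner = H(5f 40 53 42 36 09 91) = 79 8b; tag = H(35 2a 39 28 5c 79 8b) = 55cb
m2: inner = H(5f 40 53 42 36 f8 8f) = 77 7a; tag = H(35 2a 39 28 5c 77 7a) = 44c9
m3: inner = H(5f 40 53 42 36 06 a2) = 8a 88; tag = H(35 2a 39 28 5c 8a 88) = 52dc ← matches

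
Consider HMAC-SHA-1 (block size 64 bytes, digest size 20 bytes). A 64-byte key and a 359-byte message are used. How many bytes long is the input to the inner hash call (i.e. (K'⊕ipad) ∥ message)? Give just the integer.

Key is 64 ≤ 64 bytes, zero-padded: |K'| = 64.
Inner input = (K'⊕ipad) ∥ m → 64 + 359 = 423 bytes.

423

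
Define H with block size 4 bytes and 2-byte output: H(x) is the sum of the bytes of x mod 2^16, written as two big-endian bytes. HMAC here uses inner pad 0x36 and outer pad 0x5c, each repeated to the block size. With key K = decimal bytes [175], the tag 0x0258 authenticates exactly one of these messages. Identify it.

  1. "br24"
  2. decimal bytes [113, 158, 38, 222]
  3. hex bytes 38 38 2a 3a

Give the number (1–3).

2

Key decimal bytes [175] = af is 1 byte ≤ B = 4; zero-pad to 4 bytes: K' = af 00 00 00.
K' ⊕ ipad = 99 36 36 36; K' ⊕ opad = f3 5c 5c 5c.
m1: inner = H(99 36 36 36 62 72 32 34) = 02 75; tag = H(f3 5c 5c 5c 02 75) = 027e
m2: inner = H(99 36 36 36 71 9e 26 de) = 03 4e; tag = H(f3 5c 5c 5c 03 4e) = 0258 ← matches
m3: inner = H(99 36 36 36 38 38 2a 3a) = 02 0f; tag = H(f3 5c 5c 5c 02 0f) = 0218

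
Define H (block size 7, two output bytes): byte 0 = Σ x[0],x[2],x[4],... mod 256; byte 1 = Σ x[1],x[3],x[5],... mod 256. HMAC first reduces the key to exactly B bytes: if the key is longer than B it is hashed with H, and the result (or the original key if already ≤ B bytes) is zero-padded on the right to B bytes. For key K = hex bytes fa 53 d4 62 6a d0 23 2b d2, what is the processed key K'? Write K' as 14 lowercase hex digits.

|K| = 9 > B = 7, so first hash the key.
H(K): even-index sum = 813 mod 256 = 45; odd-index sum = 432 mod 256 = 176 → 2d b0.
Zero-pad H(K) = 2d b0 to 7 bytes: K' = 2d b0 00 00 00 00 00.

2db00000000000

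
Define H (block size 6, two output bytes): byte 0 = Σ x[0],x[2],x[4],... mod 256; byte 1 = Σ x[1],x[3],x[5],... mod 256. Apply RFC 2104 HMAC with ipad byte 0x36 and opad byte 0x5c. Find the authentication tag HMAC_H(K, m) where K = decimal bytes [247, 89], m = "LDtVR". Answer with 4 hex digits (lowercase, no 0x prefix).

a232

Key decimal bytes [247, 89] = f7 59 is 2 bytes ≤ B = 6; zero-pad to 6 bytes: K' = f7 59 00 00 00 00.
K' ⊕ ipad = c1 6f 36 36 36 36.  K' ⊕ opad = ab 05 5c 5c 5c 5c.
Inner input = (K'⊕ipad) ∥ m = c1 6f 36 36 36 36 ∥ 4c 44 74 56 52.
Inner hash: even-index sum = 575 mod 256 = 63; odd-index sum = 373 mod 256 = 117 → 3f 75.
Outer input = (K'⊕opad) ∥ inner = ab 05 5c 5c 5c 5c ∥ 3f 75.
Outer hash (tag): even-index sum = 418 mod 256 = 162; odd-index sum = 306 mod 256 = 50 → a2 32.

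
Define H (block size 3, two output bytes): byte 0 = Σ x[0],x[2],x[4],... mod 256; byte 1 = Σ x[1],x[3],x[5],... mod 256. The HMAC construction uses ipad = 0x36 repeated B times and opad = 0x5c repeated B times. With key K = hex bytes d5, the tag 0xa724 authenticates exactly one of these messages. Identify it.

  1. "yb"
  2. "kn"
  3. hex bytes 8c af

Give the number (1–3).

Key hex bytes d5 is 1 byte ≤ B = 3; zero-pad to 3 bytes: K' = d5 00 00.
K' ⊕ ipad = e3 36 36; K' ⊕ opad = 89 5c 5c.
m1: inner = H(e3 36 36 79 62) = 7b af; tag = H(89 5c 5c 7b af) = 94d7
m2: inner = H(e3 36 36 6b 6e) = 87 a1; tag = H(89 5c 5c 87 a1) = 86e3
m3: inner = H(e3 36 36 8c af) = c8 c2; tag = H(89 5c 5c c8 c2) = a724 ← matches

3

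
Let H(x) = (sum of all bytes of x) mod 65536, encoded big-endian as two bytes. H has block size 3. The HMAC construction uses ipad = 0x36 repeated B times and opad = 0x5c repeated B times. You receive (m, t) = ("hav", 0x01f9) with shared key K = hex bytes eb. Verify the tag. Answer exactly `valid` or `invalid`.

Key hex bytes eb is 1 byte ≤ B = 3; zero-pad to 3 bytes: K' = eb 00 00.
K' ⊕ ipad = dd 36 36; K' ⊕ opad = b7 5c 5c.
Inner hash: sum = 221+54+54+104+97+118 = 648 → 02 88.
Outer hash (recomputed tag): sum = 183+92+92+2+136 = 505 → 01 f9.
Recomputed tag = 01f9; claimed = 01f9 → match.

valid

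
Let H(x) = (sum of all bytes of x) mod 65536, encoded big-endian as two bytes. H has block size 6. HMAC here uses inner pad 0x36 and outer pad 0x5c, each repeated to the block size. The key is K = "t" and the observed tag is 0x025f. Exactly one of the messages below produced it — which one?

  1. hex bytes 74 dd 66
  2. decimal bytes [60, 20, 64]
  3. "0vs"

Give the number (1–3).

3

Key "t" = 74 is 1 byte ≤ B = 6; zero-pad to 6 bytes: K' = 74 00 00 00 00 00.
K' ⊕ ipad = 42 36 36 36 36 36; K' ⊕ opad = 28 5c 5c 5c 5c 5c.
m1: inner = H(42 36 36 36 36 36 74 dd 66) = 03 07; tag = H(28 5c 5c 5c 5c 5c 03 07) = 01fe
m2: inner = H(42 36 36 36 36 36 3c 14 40) = 01 e0; tag = H(28 5c 5c 5c 5c 5c 01 e0) = 02d5
m3: inner = H(42 36 36 36 36 36 30 76 73) = 02 69; tag = H(28 5c 5c 5c 5c 5c 02 69) = 025f ← matches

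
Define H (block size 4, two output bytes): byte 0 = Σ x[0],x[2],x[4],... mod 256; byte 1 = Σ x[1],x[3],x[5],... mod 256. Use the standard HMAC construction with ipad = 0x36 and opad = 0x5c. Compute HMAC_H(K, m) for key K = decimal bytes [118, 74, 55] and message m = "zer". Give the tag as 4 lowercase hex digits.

Key decimal bytes [118, 74, 55] = 76 4a 37 is 3 bytes ≤ B = 4; zero-pad to 4 bytes: K' = 76 4a 37 00.
K' ⊕ ipad = 40 7c 01 36.  K' ⊕ opad = 2a 16 6b 5c.
Inner input = (K'⊕ipad) ∥ m = 40 7c 01 36 ∥ 7a 65 72.
Inner hash: even-index sum = 301 mod 256 = 45; odd-index sum = 279 mod 256 = 23 → 2d 17.
Outer input = (K'⊕opad) ∥ inner = 2a 16 6b 5c ∥ 2d 17.
Outer hash (tag): even-index sum = 194 mod 256 = 194; odd-index sum = 137 mod 256 = 137 → c2 89.

c289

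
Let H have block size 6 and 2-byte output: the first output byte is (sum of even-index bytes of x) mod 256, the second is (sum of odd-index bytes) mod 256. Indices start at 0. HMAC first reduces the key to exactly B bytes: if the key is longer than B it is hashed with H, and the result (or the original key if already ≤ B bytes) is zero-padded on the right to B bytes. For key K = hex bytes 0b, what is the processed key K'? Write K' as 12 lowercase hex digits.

0b0000000000

Key hex bytes 0b is 1 byte ≤ B = 6; zero-pad to 6 bytes: K' = 0b 00 00 00 00 00.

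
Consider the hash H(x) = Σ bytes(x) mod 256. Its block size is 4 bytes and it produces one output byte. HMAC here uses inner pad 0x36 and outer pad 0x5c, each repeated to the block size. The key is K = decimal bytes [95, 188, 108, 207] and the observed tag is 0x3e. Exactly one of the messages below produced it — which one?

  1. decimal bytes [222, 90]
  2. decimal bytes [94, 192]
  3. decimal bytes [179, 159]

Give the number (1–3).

3

Key decimal bytes [95, 188, 108, 207] = 5f bc 6c cf is exactly B = 4 bytes: K' = 5f bc 6c cf.
K' ⊕ ipad = 69 8a 5a f9; K' ⊕ opad = 03 e0 30 93.
m1: inner = H(69 8a 5a f9 de 5a) = 7e; tag = H(03 e0 30 93 7e) = 24
m2: inner = H(69 8a 5a f9 5e c0) = 64; tag = H(03 e0 30 93 64) = 0a
m3: inner = H(69 8a 5a f9 b3 9f) = 98; tag = H(03 e0 30 93 98) = 3e ← matches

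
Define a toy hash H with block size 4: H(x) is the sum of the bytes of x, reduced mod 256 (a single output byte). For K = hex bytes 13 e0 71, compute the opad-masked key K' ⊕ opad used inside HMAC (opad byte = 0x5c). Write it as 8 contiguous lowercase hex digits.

Key hex bytes 13 e0 71 is 3 bytes ≤ B = 4; zero-pad to 4 bytes: K' = 13 e0 71 00.
XOR each byte with 0x5c: 13⊕5c=4f, e0⊕5c=bc, 71⊕5c=2d, 00⊕5c=5c.

4fbc2d5c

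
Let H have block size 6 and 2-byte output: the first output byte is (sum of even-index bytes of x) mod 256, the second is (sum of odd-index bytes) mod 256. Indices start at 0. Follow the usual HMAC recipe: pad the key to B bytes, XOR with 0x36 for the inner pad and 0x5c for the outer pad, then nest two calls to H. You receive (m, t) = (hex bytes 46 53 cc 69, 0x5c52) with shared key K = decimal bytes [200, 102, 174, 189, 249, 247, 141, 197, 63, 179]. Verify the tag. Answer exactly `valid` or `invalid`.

invalid

Key decimal bytes [200, 102, 174, 189, 249, 247, 141, 197, 63, 179] = c8 66 ae bd f9 f7 8d c5 3f b3 is 10 bytes > B = 6, so hash it first: H(key) = 3b 92, then zero-pad to 6 bytes: K' = 3b 92 00 00 00 00.
K' ⊕ ipad = 0d a4 36 36 36 36; K' ⊕ opad = 67 ce 5c 5c 5c 5c.
Inner hash: even-index sum = 395 mod 256 = 139; odd-index sum = 460 mod 256 = 204 → 8b cc.
Outer hash (recomputed tag): even-index sum = 426 mod 256 = 170; odd-index sum = 594 mod 256 = 82 → aa 52.
Recomputed tag = aa52; claimed = 5c52 → mismatch.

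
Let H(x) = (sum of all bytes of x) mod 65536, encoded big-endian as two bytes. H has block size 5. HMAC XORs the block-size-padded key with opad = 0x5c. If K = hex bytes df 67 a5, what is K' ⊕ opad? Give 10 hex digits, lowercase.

Key hex bytes df 67 a5 is 3 bytes ≤ B = 5; zero-pad to 5 bytes: K' = df 67 a5 00 00.
XOR each byte with 0x5c: df⊕5c=83, 67⊕5c=3b, a5⊕5c=f9, 00⊕5c=5c, 00⊕5c=5c.

833bf95c5c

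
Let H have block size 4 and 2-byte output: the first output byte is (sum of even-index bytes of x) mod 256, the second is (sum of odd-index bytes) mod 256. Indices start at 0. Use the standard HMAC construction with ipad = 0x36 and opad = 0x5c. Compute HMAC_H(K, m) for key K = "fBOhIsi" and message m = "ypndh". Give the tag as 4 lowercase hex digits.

6dd2

Key "fBOhIsi" = 66 42 4f 68 49 73 69 is 7 bytes > B = 4, so hash it first: H(key) = 67 1d, then zero-pad to 4 bytes: K' = 67 1d 00 00.
K' ⊕ ipad = 51 2b 36 36.  K' ⊕ opad = 3b 41 5c 5c.
Inner input = (K'⊕ipad) ∥ m = 51 2b 36 36 ∥ 79 70 6e 64 68.
Inner hash: even-index sum = 470 mod 256 = 214; odd-index sum = 309 mod 256 = 53 → d6 35.
Outer input = (K'⊕opad) ∥ inner = 3b 41 5c 5c ∥ d6 35.
Outer hash (tag): even-index sum = 365 mod 256 = 109; odd-index sum = 210 mod 256 = 210 → 6d d2.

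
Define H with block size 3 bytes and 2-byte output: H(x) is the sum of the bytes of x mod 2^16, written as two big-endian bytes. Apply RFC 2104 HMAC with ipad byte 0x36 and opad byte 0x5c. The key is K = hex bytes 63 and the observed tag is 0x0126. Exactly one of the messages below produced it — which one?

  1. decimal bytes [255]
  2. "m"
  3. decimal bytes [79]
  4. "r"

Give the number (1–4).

2

Key hex bytes 63 is 1 byte ≤ B = 3; zero-pad to 3 bytes: K' = 63 00 00.
K' ⊕ ipad = 55 36 36; K' ⊕ opad = 3f 5c 5c.
m1: inner = H(55 36 36 ff) = 01 c0; tag = H(3f 5c 5c 01 c0) = 01b8
m2: inner = H(55 36 36 6d) = 01 2e; tag = H(3f 5c 5c 01 2e) = 0126 ← matches
m3: inner = H(55 36 36 4f) = 01 10; tag = H(3f 5c 5c 01 10) = 0108
m4: inner = H(55 36 36 72) = 01 33; tag = H(3f 5c 5c 01 33) = 012b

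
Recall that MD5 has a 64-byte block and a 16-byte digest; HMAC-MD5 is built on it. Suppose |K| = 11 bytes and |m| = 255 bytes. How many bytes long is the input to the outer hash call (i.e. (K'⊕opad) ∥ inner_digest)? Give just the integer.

80

Key is 11 ≤ 64 bytes, zero-padded: |K'| = 64.
Outer input = (K'⊕opad) ∥ H(inner) → 64 + 16 = 80 bytes.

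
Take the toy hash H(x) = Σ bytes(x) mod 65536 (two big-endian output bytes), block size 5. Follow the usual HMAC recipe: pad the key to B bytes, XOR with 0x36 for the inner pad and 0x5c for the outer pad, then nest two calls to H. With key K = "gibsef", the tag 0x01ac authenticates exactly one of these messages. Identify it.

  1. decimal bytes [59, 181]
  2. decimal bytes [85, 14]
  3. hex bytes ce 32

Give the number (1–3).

1

Key "gibsef" = 67 69 62 73 65 66 is 6 bytes > B = 5, so hash it first: H(key) = 02 70, then zero-pad to 5 bytes: K' = 02 70 00 00 00.
K' ⊕ ipad = 34 46 36 36 36; K' ⊕ opad = 5e 2c 5c 5c 5c.
m1: inner = H(34 46 36 36 36 3b b5) = 02 0c; tag = H(5e 2c 5c 5c 5c 02 0c) = 01ac ← matches
m2: inner = H(34 46 36 36 36 55 0e) = 01 7f; tag = H(5e 2c 5c 5c 5c 01 7f) = 021e
m3: inner = H(34 46 36 36 36 ce 32) = 02 1c; tag = H(5e 2c 5c 5c 5c 02 1c) = 01bc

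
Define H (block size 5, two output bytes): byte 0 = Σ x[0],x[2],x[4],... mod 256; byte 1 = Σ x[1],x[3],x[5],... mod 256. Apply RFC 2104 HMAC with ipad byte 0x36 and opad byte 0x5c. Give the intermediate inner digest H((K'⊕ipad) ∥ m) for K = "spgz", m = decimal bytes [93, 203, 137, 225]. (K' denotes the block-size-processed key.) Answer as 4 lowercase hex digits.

Key "spgz" = 73 70 67 7a is 4 bytes ≤ B = 5; zero-pad to 5 bytes: K' = 73 70 67 7a 00.
K' ⊕ ipad = 45 46 51 4c 36.
Inner input = 45 46 51 4c 36 ∥ 5d cb 89 e1.
Inner hash: even-index sum = 632 mod 256 = 120; odd-index sum = 376 mod 256 = 120 → 78 78.

7878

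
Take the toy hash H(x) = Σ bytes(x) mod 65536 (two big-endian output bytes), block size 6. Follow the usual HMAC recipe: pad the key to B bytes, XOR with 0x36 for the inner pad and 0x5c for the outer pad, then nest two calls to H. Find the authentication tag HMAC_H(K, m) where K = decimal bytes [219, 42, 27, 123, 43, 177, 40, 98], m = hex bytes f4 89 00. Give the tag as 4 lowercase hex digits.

02ef

Key decimal bytes [219, 42, 27, 123, 43, 177, 40, 98] = db 2a 1b 7b 2b b1 28 62 is 8 bytes > B = 6, so hash it first: H(key) = 03 01, then zero-pad to 6 bytes: K' = 03 01 00 00 00 00.
K' ⊕ ipad = 35 37 36 36 36 36.  K' ⊕ opad = 5f 5d 5c 5c 5c 5c.
Inner input = (K'⊕ipad) ∥ m = 35 37 36 36 36 36 ∥ f4 89 00.
Inner hash: sum = 53+55+54+54+54+54+244+137+0 = 705 → 02 c1.
Outer input = (K'⊕opad) ∥ inner = 5f 5d 5c 5c 5c 5c ∥ 02 c1.
Outer hash (tag): sum = 95+93+92+92+92+92+2+193 = 751 → 02 ef.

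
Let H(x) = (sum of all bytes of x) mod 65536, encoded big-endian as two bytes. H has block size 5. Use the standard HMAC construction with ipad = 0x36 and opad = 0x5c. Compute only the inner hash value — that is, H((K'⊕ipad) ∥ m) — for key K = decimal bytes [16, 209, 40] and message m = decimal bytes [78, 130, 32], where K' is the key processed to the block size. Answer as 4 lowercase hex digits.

Key decimal bytes [16, 209, 40] = 10 d1 28 is 3 bytes ≤ B = 5; zero-pad to 5 bytes: K' = 10 d1 28 00 00.
K' ⊕ ipad = 26 e7 1e 36 36.
Inner input = 26 e7 1e 36 36 ∥ 4e 82 20.
Inner hash: sum = 38+231+30+54+54+78+130+32 = 647 → 02 87.

0287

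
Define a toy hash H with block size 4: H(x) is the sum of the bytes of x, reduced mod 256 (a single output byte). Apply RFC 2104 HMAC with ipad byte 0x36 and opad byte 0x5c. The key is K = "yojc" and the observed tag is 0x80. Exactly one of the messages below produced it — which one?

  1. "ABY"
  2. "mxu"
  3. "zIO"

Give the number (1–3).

2

Key "yojc" = 79 6f 6a 63 is exactly B = 4 bytes: K' = 79 6f 6a 63.
K' ⊕ ipad = 4f 59 5c 55; K' ⊕ opad = 25 33 36 3f.
m1: inner = H(4f 59 5c 55 41 42 59) = 35; tag = H(25 33 36 3f 35) = 02
m2: inner = H(4f 59 5c 55 6d 78 75) = b3; tag = H(25 33 36 3f b3) = 80 ← matches
m3: inner = H(4f 59 5c 55 7a 49 4f) = 6b; tag = H(25 33 36 3f 6b) = 38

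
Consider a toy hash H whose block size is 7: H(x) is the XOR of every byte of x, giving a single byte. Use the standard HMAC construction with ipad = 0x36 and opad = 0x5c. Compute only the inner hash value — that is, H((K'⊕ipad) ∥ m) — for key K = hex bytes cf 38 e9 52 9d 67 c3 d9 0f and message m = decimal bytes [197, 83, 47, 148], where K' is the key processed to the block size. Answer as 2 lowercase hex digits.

Key hex bytes cf 38 e9 52 9d 67 c3 d9 0f is 9 bytes > B = 7, so hash it first: H(key) = a3, then zero-pad to 7 bytes: K' = a3 00 00 00 00 00 00.
K' ⊕ ipad = 95 36 36 36 36 36 36.
Inner input = 95 36 36 36 36 36 36 ∥ c5 53 2f 94.
Inner hash: XOR 95⊕36⊕36⊕36⊕36⊕36⊕36⊕c5⊕53⊕2f⊕94 = b8.

b8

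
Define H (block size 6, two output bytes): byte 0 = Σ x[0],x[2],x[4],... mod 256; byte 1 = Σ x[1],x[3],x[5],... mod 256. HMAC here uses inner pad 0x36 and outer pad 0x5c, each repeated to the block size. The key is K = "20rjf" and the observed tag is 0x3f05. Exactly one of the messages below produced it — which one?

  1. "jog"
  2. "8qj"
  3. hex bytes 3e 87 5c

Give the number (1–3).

Key "20rjf" = 32 30 72 6a 66 is 5 bytes ≤ B = 6; zero-pad to 6 bytes: K' = 32 30 72 6a 66 00.
K' ⊕ ipad = 04 06 44 5c 50 36; K' ⊕ opad = 6e 6c 2e 36 3a 5c.
m1: inner = H(04 06 44 5c 50 36 6a 6f 67) = 69 07; tag = H(6e 6c 2e 36 3a 5c 69 07) = 3f05 ← matches
m2: inner = H(04 06 44 5c 50 36 38 71 6a) = 3a 09; tag = H(6e 6c 2e 36 3a 5c 3a 09) = 1007
m3: inner = H(04 06 44 5c 50 36 3e 87 5c) = 32 1f; tag = H(6e 6c 2e 36 3a 5c 32 1f) = 081d

1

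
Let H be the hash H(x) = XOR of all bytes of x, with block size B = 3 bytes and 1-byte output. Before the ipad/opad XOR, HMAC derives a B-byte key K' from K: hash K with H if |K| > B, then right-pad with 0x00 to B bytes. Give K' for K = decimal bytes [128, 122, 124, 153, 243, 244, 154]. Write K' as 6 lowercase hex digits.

820000

|K| = 7 > B = 3, so first hash the key.
H(K): XOR 80⊕7a⊕7c⊕99⊕f3⊕f4⊕9a = 82.
Zero-pad H(K) = 82 to 3 bytes: K' = 82 00 00.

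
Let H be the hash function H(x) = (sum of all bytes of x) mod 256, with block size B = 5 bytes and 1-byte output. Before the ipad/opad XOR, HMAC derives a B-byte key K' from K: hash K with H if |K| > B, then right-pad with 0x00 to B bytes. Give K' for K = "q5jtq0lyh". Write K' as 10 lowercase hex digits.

7200000000

|K| = 9 > B = 5, so first hash the key.
H(K): sum = 113+53+106+116+113+48+108+121+104 = 882; mod 256 = 114 → 72.
Zero-pad H(K) = 72 to 5 bytes: K' = 72 00 00 00 00.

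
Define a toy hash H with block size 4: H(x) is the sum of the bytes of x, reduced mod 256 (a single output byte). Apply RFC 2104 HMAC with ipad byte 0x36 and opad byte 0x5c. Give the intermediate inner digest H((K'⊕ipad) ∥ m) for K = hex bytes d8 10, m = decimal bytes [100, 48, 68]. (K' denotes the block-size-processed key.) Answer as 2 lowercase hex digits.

58

Key hex bytes d8 10 is 2 bytes ≤ B = 4; zero-pad to 4 bytes: K' = d8 10 00 00.
K' ⊕ ipad = ee 26 36 36.
Inner input = ee 26 36 36 ∥ 64 30 44.
Inner hash: sum = 238+38+54+54+100+48+68 = 600; mod 256 = 88 → 58.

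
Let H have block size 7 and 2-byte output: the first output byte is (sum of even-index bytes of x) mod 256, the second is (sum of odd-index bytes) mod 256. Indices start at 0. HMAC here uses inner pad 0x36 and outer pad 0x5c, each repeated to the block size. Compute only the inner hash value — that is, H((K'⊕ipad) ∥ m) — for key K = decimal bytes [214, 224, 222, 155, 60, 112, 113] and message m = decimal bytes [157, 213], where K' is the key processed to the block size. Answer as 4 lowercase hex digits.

Key decimal bytes [214, 224, 222, 155, 60, 112, 113] = d6 e0 de 9b 3c 70 71 is exactly B = 7 bytes: K' = d6 e0 de 9b 3c 70 71.
K' ⊕ ipad = e0 d6 e8 ad 0a 46 47.
Inner input = e0 d6 e8 ad 0a 46 47 ∥ 9d d5.
Inner hash: even-index sum = 750 mod 256 = 238; odd-index sum = 614 mod 256 = 102 → ee 66.

ee66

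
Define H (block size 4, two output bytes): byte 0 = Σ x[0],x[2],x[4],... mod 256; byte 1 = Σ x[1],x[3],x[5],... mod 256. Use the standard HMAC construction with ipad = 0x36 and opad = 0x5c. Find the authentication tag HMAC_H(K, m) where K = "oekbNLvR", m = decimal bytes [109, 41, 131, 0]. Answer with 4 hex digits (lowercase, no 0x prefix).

Key "oekbNLvR" = 6f 65 6b 62 4e 4c 76 52 is 8 bytes > B = 4, so hash it first: H(key) = 9e 65, then zero-pad to 4 bytes: K' = 9e 65 00 00.
K' ⊕ ipad = a8 53 36 36.  K' ⊕ opad = c2 39 5c 5c.
Inner input = (K'⊕ipad) ∥ m = a8 53 36 36 ∥ 6d 29 83 00.
Inner hash: even-index sum = 462 mod 256 = 206; odd-index sum = 178 mod 256 = 178 → ce b2.
Outer input = (K'⊕opad) ∥ inner = c2 39 5c 5c ∥ ce b2.
Outer hash (tag): even-index sum = 492 mod 256 = 236; odd-index sum = 327 mod 256 = 71 → ec 47.

ec47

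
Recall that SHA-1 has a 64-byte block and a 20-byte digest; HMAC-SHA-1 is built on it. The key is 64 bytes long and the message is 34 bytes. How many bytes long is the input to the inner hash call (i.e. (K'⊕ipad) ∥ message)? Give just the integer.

Key is 64 ≤ 64 bytes, zero-padded: |K'| = 64.
Inner input = (K'⊕ipad) ∥ m → 64 + 34 = 98 bytes.

98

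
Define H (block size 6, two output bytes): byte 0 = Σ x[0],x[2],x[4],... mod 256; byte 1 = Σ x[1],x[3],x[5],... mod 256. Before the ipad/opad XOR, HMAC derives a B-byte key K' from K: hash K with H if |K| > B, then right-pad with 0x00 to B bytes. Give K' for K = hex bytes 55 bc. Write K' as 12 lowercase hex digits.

Key hex bytes 55 bc is 2 bytes ≤ B = 6; zero-pad to 6 bytes: K' = 55 bc 00 00 00 00.

55bc00000000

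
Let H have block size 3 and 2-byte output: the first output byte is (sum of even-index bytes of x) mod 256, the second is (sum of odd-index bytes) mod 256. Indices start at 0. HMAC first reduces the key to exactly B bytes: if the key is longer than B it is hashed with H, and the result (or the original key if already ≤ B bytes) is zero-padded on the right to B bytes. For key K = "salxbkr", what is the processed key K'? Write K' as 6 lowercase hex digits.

|K| = 7 > B = 3, so first hash the key.
H(K): even-index sum = 435 mod 256 = 179; odd-index sum = 324 mod 256 = 68 → b3 44.
Zero-pad H(K) = b3 44 to 3 bytes: K' = b3 44 00.

b34400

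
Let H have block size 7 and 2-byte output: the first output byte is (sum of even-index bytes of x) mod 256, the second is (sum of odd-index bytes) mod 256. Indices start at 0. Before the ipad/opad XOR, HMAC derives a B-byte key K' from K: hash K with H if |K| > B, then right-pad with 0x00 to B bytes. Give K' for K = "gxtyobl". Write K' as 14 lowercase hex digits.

Key "gxtyobl" = 67 78 74 79 6f 62 6c is exactly B = 7 bytes: K' = 67 78 74 79 6f 62 6c.

677874796f626c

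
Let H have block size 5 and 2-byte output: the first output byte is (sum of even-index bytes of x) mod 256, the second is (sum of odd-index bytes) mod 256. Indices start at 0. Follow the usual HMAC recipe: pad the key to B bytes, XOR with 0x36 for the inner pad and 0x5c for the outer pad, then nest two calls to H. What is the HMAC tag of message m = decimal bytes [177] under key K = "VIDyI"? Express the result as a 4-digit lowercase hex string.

Key "VIDyI" = 56 49 44 79 49 is exactly B = 5 bytes: K' = 56 49 44 79 49.
K' ⊕ ipad = 60 7f 72 4f 7f.  K' ⊕ opad = 0a 15 18 25 15.
Inner input = (K'⊕ipad) ∥ m = 60 7f 72 4f 7f ∥ b1.
Inner hash: even-index sum = 337 mod 256 = 81; odd-index sum = 383 mod 256 = 127 → 51 7f.
Outer input = (K'⊕opad) ∥ inner = 0a 15 18 25 15 ∥ 51 7f.
Outer hash (tag): even-index sum = 182 mod 256 = 182; odd-index sum = 139 mod 256 = 139 → b6 8b.

b68b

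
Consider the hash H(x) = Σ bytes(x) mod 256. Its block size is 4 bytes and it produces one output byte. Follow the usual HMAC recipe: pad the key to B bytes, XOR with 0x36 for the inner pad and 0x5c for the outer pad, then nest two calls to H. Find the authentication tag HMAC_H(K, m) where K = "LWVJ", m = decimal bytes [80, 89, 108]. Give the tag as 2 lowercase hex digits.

07

Key "LWVJ" = 4c 57 56 4a is exactly B = 4 bytes: K' = 4c 57 56 4a.
K' ⊕ ipad = 7a 61 60 7c.  K' ⊕ opad = 10 0b 0a 16.
Inner input = (K'⊕ipad) ∥ m = 7a 61 60 7c ∥ 50 59 6c.
Inner hash: sum = 122+97+96+124+80+89+108 = 716; mod 256 = 204 → cc.
Outer input = (K'⊕opad) ∥ inner = 10 0b 0a 16 ∥ cc.
Outer hash (tag): sum = 16+11+10+22+204 = 263; mod 256 = 7 → 07.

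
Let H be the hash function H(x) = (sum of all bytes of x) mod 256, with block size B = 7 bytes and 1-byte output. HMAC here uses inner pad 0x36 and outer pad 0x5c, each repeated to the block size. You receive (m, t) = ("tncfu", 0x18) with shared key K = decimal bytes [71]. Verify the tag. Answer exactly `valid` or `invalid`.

valid

Key decimal bytes [71] = 47 is 1 byte ≤ B = 7; zero-pad to 7 bytes: K' = 47 00 00 00 00 00 00.
K' ⊕ ipad = 71 36 36 36 36 36 36; K' ⊕ opad = 1b 5c 5c 5c 5c 5c 5c.
Inner hash: sum = 113+54+54+54+54+54+54+116+110+99+102+117 = 981; mod 256 = 213 → d5.
Outer hash (recomputed tag): sum = 27+92+92+92+92+92+92+213 = 792; mod 256 = 24 → 18.
Recomputed tag = 18; claimed = 18 → match.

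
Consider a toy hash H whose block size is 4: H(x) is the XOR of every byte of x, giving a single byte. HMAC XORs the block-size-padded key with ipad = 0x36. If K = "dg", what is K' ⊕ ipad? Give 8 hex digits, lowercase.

Key "dg" = 64 67 is 2 bytes ≤ B = 4; zero-pad to 4 bytes: K' = 64 67 00 00.
XOR each byte with 0x36: 64⊕36=52, 67⊕36=51, 00⊕36=36, 00⊕36=36.

52513636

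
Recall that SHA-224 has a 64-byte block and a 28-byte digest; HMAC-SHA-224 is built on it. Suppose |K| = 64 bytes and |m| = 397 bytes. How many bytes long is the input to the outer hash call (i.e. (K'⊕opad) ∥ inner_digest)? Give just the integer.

92

Key is 64 ≤ 64 bytes, zero-padded: |K'| = 64.
Outer input = (K'⊕opad) ∥ H(inner) → 64 + 28 = 92 bytes.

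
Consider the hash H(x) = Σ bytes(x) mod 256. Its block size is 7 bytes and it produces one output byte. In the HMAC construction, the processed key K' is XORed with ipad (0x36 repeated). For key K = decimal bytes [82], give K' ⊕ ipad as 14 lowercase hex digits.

64363636363636

Key decimal bytes [82] = 52 is 1 byte ≤ B = 7; zero-pad to 7 bytes: K' = 52 00 00 00 00 00 00.
XOR each byte with 0x36: 52⊕36=64, 00⊕36=36, 00⊕36=36, 00⊕36=36, 00⊕36=36, 00⊕36=36, 00⊕36=36.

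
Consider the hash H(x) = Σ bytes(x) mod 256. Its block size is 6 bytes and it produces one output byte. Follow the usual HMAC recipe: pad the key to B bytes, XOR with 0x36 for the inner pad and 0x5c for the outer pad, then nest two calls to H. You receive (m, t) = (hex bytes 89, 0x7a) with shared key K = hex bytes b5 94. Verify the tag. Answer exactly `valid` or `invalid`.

Key hex bytes b5 94 is 2 bytes ≤ B = 6; zero-pad to 6 bytes: K' = b5 94 00 00 00 00.
K' ⊕ ipad = 83 a2 36 36 36 36; K' ⊕ opad = e9 c8 5c 5c 5c 5c.
Inner hash: sum = 131+162+54+54+54+54+137 = 646; mod 256 = 134 → 86.
Outer hash (recomputed tag): sum = 233+200+92+92+92+92+134 = 935; mod 256 = 167 → a7.
Recomputed tag = a7; claimed = 7a → mismatch.

invalid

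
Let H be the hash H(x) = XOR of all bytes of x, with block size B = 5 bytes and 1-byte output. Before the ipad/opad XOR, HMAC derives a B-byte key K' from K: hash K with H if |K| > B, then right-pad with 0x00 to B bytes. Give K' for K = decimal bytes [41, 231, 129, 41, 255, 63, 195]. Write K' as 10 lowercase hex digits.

|K| = 7 > B = 5, so first hash the key.
H(K): XOR 29⊕e7⊕81⊕29⊕ff⊕3f⊕c3 = 65.
Zero-pad H(K) = 65 to 5 bytes: K' = 65 00 00 00 00.

6500000000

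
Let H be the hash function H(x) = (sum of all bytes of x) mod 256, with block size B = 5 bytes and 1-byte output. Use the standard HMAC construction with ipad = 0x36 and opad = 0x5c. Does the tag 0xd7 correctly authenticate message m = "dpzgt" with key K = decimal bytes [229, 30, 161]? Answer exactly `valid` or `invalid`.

valid

Key decimal bytes [229, 30, 161] = e5 1e a1 is 3 bytes ≤ B = 5; zero-pad to 5 bytes: K' = e5 1e a1 00 00.
K' ⊕ ipad = d3 28 97 36 36; K' ⊕ opad = b9 42 fd 5c 5c.
Inner hash: sum = 211+40+151+54+54+100+112+122+103+116 = 1063; mod 256 = 39 → 27.
Outer hash (recomputed tag): sum = 185+66+253+92+92+39 = 727; mod 256 = 215 → d7.
Recomputed tag = d7; claimed = d7 → match.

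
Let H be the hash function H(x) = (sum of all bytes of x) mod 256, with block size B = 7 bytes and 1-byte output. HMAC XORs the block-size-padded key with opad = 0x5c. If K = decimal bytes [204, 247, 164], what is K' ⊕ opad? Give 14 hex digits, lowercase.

90abf85c5c5c5c

Key decimal bytes [204, 247, 164] = cc f7 a4 is 3 bytes ≤ B = 7; zero-pad to 7 bytes: K' = cc f7 a4 00 00 00 00.
XOR each byte with 0x5c: cc⊕5c=90, f7⊕5c=ab, a4⊕5c=f8, 00⊕5c=5c, 00⊕5c=5c, 00⊕5c=5c, 00⊕5c=5c.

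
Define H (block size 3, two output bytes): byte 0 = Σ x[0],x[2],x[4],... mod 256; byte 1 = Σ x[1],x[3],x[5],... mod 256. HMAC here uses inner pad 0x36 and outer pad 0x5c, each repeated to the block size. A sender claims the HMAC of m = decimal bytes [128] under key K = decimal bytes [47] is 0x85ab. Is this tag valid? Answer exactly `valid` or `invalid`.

valid

Key decimal bytes [47] = 2f is 1 byte ≤ B = 3; zero-pad to 3 bytes: K' = 2f 00 00.
K' ⊕ ipad = 19 36 36; K' ⊕ opad = 73 5c 5c.
Inner hash: even-index sum = 79 mod 256 = 79; odd-index sum = 182 mod 256 = 182 → 4f b6.
Outer hash (recomputed tag): even-index sum = 389 mod 256 = 133; odd-index sum = 171 mod 256 = 171 → 85 ab.
Recomputed tag = 85ab; claimed = 85ab → match.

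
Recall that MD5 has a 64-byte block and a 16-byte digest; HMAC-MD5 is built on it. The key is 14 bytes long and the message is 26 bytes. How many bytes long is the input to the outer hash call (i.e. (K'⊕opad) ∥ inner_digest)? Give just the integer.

80

Key is 14 ≤ 64 bytes, zero-padded: |K'| = 64.
Outer input = (K'⊕opad) ∥ H(inner) → 64 + 16 = 80 bytes.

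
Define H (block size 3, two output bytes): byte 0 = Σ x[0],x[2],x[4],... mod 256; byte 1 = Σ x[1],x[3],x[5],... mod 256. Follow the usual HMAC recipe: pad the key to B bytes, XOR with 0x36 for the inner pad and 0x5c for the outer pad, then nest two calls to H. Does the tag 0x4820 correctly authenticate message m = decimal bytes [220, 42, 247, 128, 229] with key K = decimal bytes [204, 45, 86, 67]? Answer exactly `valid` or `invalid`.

Key decimal bytes [204, 45, 86, 67] = cc 2d 56 43 is 4 bytes > B = 3, so hash it first: H(key) = 22 70, then zero-pad to 3 bytes: K' = 22 70 00.
K' ⊕ ipad = 14 46 36; K' ⊕ opad = 7e 2c 5c.
Inner hash: even-index sum = 244 mod 256 = 244; odd-index sum = 766 mod 256 = 254 → f4 fe.
Outer hash (recomputed tag): even-index sum = 472 mod 256 = 216; odd-index sum = 288 mod 256 = 32 → d8 20.
Recomputed tag = d820; claimed = 4820 → mismatch.

invalid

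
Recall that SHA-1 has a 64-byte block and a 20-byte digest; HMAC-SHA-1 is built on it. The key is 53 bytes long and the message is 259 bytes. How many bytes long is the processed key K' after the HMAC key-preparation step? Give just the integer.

64

Key is 53 ≤ 64 bytes, zero-padded: |K'| = 64.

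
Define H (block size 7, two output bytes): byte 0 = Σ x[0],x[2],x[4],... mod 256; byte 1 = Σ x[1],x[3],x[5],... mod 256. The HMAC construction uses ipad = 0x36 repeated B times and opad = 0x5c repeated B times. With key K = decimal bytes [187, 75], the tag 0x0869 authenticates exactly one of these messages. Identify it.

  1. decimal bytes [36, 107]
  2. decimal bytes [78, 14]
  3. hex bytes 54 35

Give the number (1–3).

1

Key decimal bytes [187, 75] = bb 4b is 2 bytes ≤ B = 7; zero-pad to 7 bytes: K' = bb 4b 00 00 00 00 00.
K' ⊕ ipad = 8d 7d 36 36 36 36 36; K' ⊕ opad = e7 17 5c 5c 5c 5c 5c.
m1: inner = H(8d 7d 36 36 36 36 36 24 6b) = 9a 0d; tag = H(e7 17 5c 5c 5c 5c 5c 9a 0d) = 0869 ← matches
m2: inner = H(8d 7d 36 36 36 36 36 4e 0e) = 3d 37; tag = H(e7 17 5c 5c 5c 5c 5c 3d 37) = 320c
m3: inner = H(8d 7d 36 36 36 36 36 54 35) = 64 3d; tag = H(e7 17 5c 5c 5c 5c 5c 64 3d) = 3833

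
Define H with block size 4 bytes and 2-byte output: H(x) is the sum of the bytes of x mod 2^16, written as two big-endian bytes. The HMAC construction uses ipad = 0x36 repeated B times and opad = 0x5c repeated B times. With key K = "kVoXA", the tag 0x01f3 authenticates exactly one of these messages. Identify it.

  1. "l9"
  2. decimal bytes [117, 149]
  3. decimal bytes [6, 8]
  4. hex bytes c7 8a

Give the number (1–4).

1

Key "kVoXA" = 6b 56 6f 58 41 is 5 bytes > B = 4, so hash it first: H(key) = 01 c9, then zero-pad to 4 bytes: K' = 01 c9 00 00.
K' ⊕ ipad = 37 ff 36 36; K' ⊕ opad = 5d 95 5c 5c.
m1: inner = H(37 ff 36 36 6c 39) = 02 47; tag = H(5d 95 5c 5c 02 47) = 01f3 ← matches
m2: inner = H(37 ff 36 36 75 95) = 02 ac; tag = H(5d 95 5c 5c 02 ac) = 0258
m3: inner = H(37 ff 36 36 06 08) = 01 b0; tag = H(5d 95 5c 5c 01 b0) = 025b
m4: inner = H(37 ff 36 36 c7 8a) = 02 f3; tag = H(5d 95 5c 5c 02 f3) = 029f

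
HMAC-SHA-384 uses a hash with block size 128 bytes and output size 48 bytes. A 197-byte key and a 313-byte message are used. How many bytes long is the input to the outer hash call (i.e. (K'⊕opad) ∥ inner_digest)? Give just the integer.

176

Key is 197 > 128 bytes, so it is hashed to 48 bytes then zero-padded to 128: |K'| = 128.
Outer input = (K'⊕opad) ∥ H(inner) → 128 + 48 = 176 bytes.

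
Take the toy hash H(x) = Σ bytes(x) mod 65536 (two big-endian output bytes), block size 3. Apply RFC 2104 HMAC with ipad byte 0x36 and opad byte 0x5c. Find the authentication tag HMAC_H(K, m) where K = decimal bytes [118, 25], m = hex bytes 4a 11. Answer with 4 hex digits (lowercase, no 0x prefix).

00cc

Key decimal bytes [118, 25] = 76 19 is 2 bytes ≤ B = 3; zero-pad to 3 bytes: K' = 76 19 00.
K' ⊕ ipad = 40 2f 36.  K' ⊕ opad = 2a 45 5c.
Inner input = (K'⊕ipad) ∥ m = 40 2f 36 ∥ 4a 11.
Inner hash: sum = 64+47+54+74+17 = 256 → 01 00.
Outer input = (K'⊕opad) ∥ inner = 2a 45 5c ∥ 01 00.
Outer hash (tag): sum = 42+69+92+1+0 = 204 → 00 cc.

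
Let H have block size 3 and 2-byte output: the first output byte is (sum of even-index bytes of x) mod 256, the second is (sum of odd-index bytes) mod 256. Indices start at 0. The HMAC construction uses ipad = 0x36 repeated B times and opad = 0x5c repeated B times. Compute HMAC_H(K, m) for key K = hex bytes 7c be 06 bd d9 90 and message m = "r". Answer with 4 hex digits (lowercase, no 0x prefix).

12fa

Key hex bytes 7c be 06 bd d9 90 is 6 bytes > B = 3, so hash it first: H(key) = 5b 0b, then zero-pad to 3 bytes: K' = 5b 0b 00.
K' ⊕ ipad = 6d 3d 36.  K' ⊕ opad = 07 57 5c.
Inner input = (K'⊕ipad) ∥ m = 6d 3d 36 ∥ 72.
Inner hash: even-index sum = 163 mod 256 = 163; odd-index sum = 175 mod 256 = 175 → a3 af.
Outer input = (K'⊕opad) ∥ inner = 07 57 5c ∥ a3 af.
Outer hash (tag): even-index sum = 274 mod 256 = 18; odd-index sum = 250 mod 256 = 250 → 12 fa.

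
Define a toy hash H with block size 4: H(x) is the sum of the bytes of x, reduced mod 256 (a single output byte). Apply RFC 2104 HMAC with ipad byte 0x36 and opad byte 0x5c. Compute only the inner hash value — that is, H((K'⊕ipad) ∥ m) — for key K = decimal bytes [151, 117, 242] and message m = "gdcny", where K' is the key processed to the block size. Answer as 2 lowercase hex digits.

f3

Key decimal bytes [151, 117, 242] = 97 75 f2 is 3 bytes ≤ B = 4; zero-pad to 4 bytes: K' = 97 75 f2 00.
K' ⊕ ipad = a1 43 c4 36.
Inner input = a1 43 c4 36 ∥ 67 64 63 6e 79.
Inner hash: sum = 161+67+196+54+103+100+99+110+121 = 1011; mod 256 = 243 → f3.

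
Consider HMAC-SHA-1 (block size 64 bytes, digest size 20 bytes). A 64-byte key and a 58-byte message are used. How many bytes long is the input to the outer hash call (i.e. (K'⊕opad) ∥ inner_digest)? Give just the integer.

Key is 64 ≤ 64 bytes, zero-padded: |K'| = 64.
Outer input = (K'⊕opad) ∥ H(inner) → 64 + 20 = 84 bytes.

84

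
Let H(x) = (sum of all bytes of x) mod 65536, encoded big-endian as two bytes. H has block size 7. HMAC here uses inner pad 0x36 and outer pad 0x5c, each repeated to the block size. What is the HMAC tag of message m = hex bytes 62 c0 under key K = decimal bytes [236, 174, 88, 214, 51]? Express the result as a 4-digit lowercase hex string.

03ae

Key decimal bytes [236, 174, 88, 214, 51] = ec ae 58 d6 33 is 5 bytes ≤ B = 7; zero-pad to 7 bytes: K' = ec ae 58 d6 33 00 00.
K' ⊕ ipad = da 98 6e e0 05 36 36.  K' ⊕ opad = b0 f2 04 8a 6f 5c 5c.
Inner input = (K'⊕ipad) ∥ m = da 98 6e e0 05 36 36 ∥ 62 c0.
Inner hash: sum = 218+152+110+224+5+54+54+98+192 = 1107 → 04 53.
Outer input = (K'⊕opad) ∥ inner = b0 f2 04 8a 6f 5c 5c ∥ 04 53.
Outer hash (tag): sum = 176+242+4+138+111+92+92+4+83 = 942 → 03 ae.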